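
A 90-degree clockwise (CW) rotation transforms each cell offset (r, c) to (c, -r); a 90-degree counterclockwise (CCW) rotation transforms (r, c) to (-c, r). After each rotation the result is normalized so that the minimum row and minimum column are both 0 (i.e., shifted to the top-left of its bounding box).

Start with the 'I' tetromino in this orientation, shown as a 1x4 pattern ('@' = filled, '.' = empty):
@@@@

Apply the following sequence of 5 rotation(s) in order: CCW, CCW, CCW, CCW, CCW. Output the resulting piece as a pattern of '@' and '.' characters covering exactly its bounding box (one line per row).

Answer: @
@
@
@

Derivation:
Start:
@@@@
After rotation 1 (CCW):
@
@
@
@
After rotation 2 (CCW):
@@@@
After rotation 3 (CCW):
@
@
@
@
After rotation 4 (CCW):
@@@@
After rotation 5 (CCW):
@
@
@
@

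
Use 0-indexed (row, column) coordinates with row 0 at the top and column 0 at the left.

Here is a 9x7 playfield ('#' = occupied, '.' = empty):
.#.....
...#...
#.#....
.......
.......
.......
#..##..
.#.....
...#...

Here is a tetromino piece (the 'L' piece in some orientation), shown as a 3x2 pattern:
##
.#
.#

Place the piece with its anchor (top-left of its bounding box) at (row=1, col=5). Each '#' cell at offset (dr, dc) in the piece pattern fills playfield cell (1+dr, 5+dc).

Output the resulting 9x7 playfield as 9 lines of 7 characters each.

Answer: .#.....
...#.##
#.#...#
......#
.......
.......
#..##..
.#.....
...#...

Derivation:
Fill (1+0,5+0) = (1,5)
Fill (1+0,5+1) = (1,6)
Fill (1+1,5+1) = (2,6)
Fill (1+2,5+1) = (3,6)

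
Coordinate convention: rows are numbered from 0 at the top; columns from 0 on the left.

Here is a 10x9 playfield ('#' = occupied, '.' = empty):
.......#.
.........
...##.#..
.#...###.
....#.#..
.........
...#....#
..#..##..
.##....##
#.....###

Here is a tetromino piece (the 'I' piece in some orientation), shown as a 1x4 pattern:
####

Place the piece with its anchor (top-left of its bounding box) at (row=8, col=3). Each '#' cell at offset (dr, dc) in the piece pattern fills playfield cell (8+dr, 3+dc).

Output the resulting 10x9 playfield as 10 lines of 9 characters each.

Answer: .......#.
.........
...##.#..
.#...###.
....#.#..
.........
...#....#
..#..##..
.########
#.....###

Derivation:
Fill (8+0,3+0) = (8,3)
Fill (8+0,3+1) = (8,4)
Fill (8+0,3+2) = (8,5)
Fill (8+0,3+3) = (8,6)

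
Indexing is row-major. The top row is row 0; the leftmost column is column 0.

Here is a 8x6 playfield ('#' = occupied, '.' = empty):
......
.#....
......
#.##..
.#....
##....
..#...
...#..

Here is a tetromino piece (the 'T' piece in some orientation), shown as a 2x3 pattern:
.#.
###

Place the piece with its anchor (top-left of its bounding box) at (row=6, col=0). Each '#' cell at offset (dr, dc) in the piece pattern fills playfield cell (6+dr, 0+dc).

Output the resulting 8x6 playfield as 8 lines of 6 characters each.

Answer: ......
.#....
......
#.##..
.#....
##....
.##...
####..

Derivation:
Fill (6+0,0+1) = (6,1)
Fill (6+1,0+0) = (7,0)
Fill (6+1,0+1) = (7,1)
Fill (6+1,0+2) = (7,2)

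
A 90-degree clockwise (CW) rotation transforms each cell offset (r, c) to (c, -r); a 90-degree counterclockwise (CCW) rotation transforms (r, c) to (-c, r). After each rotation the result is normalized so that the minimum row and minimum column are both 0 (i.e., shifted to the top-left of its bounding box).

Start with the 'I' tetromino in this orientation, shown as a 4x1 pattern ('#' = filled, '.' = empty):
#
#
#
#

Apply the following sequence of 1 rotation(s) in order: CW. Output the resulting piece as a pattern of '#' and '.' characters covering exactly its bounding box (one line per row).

Start:
#
#
#
#
After rotation 1 (CW):
####

Answer: ####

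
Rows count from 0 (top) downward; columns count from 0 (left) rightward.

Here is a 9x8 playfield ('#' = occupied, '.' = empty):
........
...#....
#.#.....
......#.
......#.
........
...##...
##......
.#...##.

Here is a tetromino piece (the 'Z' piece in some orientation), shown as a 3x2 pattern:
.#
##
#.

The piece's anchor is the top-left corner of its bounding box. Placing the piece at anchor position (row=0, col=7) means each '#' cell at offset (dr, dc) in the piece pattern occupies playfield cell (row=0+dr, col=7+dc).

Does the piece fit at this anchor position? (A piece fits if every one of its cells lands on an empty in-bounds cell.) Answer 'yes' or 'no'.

Answer: no

Derivation:
Check each piece cell at anchor (0, 7):
  offset (0,1) -> (0,8): out of bounds -> FAIL
  offset (1,0) -> (1,7): empty -> OK
  offset (1,1) -> (1,8): out of bounds -> FAIL
  offset (2,0) -> (2,7): empty -> OK
All cells valid: no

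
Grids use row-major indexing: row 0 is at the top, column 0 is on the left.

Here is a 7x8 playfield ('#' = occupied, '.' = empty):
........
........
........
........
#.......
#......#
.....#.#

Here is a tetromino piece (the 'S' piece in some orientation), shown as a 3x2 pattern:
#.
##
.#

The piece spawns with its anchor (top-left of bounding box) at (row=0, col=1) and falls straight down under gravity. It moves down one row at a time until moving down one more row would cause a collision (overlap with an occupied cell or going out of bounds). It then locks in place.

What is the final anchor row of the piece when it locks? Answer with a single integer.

Answer: 4

Derivation:
Spawn at (row=0, col=1). Try each row:
  row 0: fits
  row 1: fits
  row 2: fits
  row 3: fits
  row 4: fits
  row 5: blocked -> lock at row 4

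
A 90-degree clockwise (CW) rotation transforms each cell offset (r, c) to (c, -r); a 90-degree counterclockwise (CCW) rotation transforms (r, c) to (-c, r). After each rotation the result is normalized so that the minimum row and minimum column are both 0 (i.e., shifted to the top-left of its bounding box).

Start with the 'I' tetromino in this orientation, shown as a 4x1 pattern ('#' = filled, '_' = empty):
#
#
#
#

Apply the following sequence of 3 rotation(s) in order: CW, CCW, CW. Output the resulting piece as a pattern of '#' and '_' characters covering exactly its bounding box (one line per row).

Answer: ####

Derivation:
Start:
#
#
#
#
After rotation 1 (CW):
####
After rotation 2 (CCW):
#
#
#
#
After rotation 3 (CW):
####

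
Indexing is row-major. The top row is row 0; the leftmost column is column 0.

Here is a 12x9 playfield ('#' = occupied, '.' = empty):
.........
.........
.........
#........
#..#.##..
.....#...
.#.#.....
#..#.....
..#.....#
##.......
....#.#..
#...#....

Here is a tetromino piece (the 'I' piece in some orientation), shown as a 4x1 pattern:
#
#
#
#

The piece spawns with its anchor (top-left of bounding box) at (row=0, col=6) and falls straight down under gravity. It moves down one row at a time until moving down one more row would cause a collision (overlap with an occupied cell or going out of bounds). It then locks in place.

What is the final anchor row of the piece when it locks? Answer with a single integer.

Answer: 0

Derivation:
Spawn at (row=0, col=6). Try each row:
  row 0: fits
  row 1: blocked -> lock at row 0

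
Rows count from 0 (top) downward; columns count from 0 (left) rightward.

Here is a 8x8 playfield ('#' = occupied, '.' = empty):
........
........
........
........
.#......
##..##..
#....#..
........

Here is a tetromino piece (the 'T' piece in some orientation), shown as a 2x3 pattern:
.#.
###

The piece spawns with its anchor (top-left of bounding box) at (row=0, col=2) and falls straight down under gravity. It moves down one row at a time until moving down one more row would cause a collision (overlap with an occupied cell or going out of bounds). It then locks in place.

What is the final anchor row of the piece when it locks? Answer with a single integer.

Spawn at (row=0, col=2). Try each row:
  row 0: fits
  row 1: fits
  row 2: fits
  row 3: fits
  row 4: blocked -> lock at row 3

Answer: 3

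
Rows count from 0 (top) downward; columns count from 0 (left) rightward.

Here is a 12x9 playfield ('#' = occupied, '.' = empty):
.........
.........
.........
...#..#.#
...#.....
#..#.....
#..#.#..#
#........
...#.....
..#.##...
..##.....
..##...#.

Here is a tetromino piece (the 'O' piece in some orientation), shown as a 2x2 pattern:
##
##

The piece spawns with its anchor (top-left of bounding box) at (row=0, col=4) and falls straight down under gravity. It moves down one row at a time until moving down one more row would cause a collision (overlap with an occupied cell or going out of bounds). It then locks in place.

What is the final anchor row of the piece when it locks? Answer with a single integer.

Answer: 4

Derivation:
Spawn at (row=0, col=4). Try each row:
  row 0: fits
  row 1: fits
  row 2: fits
  row 3: fits
  row 4: fits
  row 5: blocked -> lock at row 4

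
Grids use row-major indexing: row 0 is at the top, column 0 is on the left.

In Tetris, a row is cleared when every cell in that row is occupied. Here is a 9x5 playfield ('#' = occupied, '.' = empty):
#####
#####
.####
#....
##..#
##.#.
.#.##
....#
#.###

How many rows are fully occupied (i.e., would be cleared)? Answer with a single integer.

Check each row:
  row 0: 0 empty cells -> FULL (clear)
  row 1: 0 empty cells -> FULL (clear)
  row 2: 1 empty cell -> not full
  row 3: 4 empty cells -> not full
  row 4: 2 empty cells -> not full
  row 5: 2 empty cells -> not full
  row 6: 2 empty cells -> not full
  row 7: 4 empty cells -> not full
  row 8: 1 empty cell -> not full
Total rows cleared: 2

Answer: 2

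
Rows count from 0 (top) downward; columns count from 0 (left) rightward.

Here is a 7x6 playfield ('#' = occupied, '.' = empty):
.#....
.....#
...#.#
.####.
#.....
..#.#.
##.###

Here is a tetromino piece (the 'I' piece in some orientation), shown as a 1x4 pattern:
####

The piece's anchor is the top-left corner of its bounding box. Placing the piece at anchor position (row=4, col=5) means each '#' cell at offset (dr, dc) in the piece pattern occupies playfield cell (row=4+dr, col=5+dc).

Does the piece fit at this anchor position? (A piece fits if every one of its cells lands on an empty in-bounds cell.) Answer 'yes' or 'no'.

Answer: no

Derivation:
Check each piece cell at anchor (4, 5):
  offset (0,0) -> (4,5): empty -> OK
  offset (0,1) -> (4,6): out of bounds -> FAIL
  offset (0,2) -> (4,7): out of bounds -> FAIL
  offset (0,3) -> (4,8): out of bounds -> FAIL
All cells valid: no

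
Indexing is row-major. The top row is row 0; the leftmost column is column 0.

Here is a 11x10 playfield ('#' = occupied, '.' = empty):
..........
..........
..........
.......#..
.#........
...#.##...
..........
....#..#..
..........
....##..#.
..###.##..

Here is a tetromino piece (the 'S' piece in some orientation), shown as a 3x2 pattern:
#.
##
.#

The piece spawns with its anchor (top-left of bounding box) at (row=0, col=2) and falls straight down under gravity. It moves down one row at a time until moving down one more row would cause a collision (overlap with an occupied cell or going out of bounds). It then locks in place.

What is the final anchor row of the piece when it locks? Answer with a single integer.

Answer: 2

Derivation:
Spawn at (row=0, col=2). Try each row:
  row 0: fits
  row 1: fits
  row 2: fits
  row 3: blocked -> lock at row 2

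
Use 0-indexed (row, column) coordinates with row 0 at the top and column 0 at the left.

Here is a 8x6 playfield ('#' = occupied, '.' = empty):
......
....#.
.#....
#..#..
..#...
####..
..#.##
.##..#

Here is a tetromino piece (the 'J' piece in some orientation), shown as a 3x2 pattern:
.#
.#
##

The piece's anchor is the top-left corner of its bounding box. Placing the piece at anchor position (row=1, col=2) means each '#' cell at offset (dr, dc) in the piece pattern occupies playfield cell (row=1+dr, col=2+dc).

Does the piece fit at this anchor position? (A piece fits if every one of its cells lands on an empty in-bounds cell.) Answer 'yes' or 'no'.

Check each piece cell at anchor (1, 2):
  offset (0,1) -> (1,3): empty -> OK
  offset (1,1) -> (2,3): empty -> OK
  offset (2,0) -> (3,2): empty -> OK
  offset (2,1) -> (3,3): occupied ('#') -> FAIL
All cells valid: no

Answer: no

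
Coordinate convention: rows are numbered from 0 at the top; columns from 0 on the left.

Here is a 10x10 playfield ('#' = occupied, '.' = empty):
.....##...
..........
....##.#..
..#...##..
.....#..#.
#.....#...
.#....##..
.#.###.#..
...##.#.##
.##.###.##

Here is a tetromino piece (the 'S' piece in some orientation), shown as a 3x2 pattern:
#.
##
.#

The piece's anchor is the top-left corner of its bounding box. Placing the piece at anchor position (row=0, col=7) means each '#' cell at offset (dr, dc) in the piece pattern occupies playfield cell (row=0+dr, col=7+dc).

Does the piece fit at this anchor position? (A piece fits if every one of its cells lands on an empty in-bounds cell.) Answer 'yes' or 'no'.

Answer: yes

Derivation:
Check each piece cell at anchor (0, 7):
  offset (0,0) -> (0,7): empty -> OK
  offset (1,0) -> (1,7): empty -> OK
  offset (1,1) -> (1,8): empty -> OK
  offset (2,1) -> (2,8): empty -> OK
All cells valid: yes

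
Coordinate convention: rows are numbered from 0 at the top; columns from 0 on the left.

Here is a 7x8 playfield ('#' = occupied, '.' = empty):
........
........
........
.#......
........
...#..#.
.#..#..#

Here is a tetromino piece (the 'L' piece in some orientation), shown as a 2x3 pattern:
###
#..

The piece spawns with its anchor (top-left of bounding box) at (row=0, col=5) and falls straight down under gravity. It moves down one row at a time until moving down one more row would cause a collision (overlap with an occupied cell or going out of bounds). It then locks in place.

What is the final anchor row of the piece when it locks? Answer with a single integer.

Answer: 4

Derivation:
Spawn at (row=0, col=5). Try each row:
  row 0: fits
  row 1: fits
  row 2: fits
  row 3: fits
  row 4: fits
  row 5: blocked -> lock at row 4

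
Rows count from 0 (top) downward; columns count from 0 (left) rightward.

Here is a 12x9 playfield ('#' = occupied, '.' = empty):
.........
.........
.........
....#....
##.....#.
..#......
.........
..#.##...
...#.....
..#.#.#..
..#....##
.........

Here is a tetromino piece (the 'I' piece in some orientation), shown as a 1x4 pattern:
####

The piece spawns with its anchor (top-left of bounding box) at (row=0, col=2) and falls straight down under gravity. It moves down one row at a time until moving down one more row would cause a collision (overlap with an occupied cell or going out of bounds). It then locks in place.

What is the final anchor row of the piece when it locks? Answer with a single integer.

Spawn at (row=0, col=2). Try each row:
  row 0: fits
  row 1: fits
  row 2: fits
  row 3: blocked -> lock at row 2

Answer: 2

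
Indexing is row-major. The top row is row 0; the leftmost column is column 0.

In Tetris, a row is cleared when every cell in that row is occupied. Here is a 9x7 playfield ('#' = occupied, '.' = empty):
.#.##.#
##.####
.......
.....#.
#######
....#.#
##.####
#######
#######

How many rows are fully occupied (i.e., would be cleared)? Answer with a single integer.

Check each row:
  row 0: 3 empty cells -> not full
  row 1: 1 empty cell -> not full
  row 2: 7 empty cells -> not full
  row 3: 6 empty cells -> not full
  row 4: 0 empty cells -> FULL (clear)
  row 5: 5 empty cells -> not full
  row 6: 1 empty cell -> not full
  row 7: 0 empty cells -> FULL (clear)
  row 8: 0 empty cells -> FULL (clear)
Total rows cleared: 3

Answer: 3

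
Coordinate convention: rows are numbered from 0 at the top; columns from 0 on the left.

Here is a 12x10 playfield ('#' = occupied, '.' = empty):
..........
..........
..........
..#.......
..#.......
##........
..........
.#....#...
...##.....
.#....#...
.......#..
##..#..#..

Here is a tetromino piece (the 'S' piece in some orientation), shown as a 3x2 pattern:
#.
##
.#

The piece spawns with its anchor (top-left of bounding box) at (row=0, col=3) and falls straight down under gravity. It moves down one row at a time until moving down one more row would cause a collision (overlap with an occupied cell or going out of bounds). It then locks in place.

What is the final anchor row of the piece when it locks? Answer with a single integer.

Answer: 5

Derivation:
Spawn at (row=0, col=3). Try each row:
  row 0: fits
  row 1: fits
  row 2: fits
  row 3: fits
  row 4: fits
  row 5: fits
  row 6: blocked -> lock at row 5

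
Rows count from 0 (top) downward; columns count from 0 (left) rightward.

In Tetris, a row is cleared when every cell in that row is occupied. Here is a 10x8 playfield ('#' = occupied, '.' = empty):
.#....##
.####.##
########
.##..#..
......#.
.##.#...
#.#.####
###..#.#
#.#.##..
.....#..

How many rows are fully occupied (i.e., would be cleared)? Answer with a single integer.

Answer: 1

Derivation:
Check each row:
  row 0: 5 empty cells -> not full
  row 1: 2 empty cells -> not full
  row 2: 0 empty cells -> FULL (clear)
  row 3: 5 empty cells -> not full
  row 4: 7 empty cells -> not full
  row 5: 5 empty cells -> not full
  row 6: 2 empty cells -> not full
  row 7: 3 empty cells -> not full
  row 8: 4 empty cells -> not full
  row 9: 7 empty cells -> not full
Total rows cleared: 1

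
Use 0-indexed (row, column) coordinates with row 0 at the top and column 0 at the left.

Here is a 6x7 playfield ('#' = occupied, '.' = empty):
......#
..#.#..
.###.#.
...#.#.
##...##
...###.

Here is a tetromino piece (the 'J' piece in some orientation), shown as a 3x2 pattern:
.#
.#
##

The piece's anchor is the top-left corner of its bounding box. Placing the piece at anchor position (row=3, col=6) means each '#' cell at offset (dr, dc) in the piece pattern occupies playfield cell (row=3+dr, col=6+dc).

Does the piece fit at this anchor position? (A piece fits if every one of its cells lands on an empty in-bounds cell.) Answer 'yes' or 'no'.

Answer: no

Derivation:
Check each piece cell at anchor (3, 6):
  offset (0,1) -> (3,7): out of bounds -> FAIL
  offset (1,1) -> (4,7): out of bounds -> FAIL
  offset (2,0) -> (5,6): empty -> OK
  offset (2,1) -> (5,7): out of bounds -> FAIL
All cells valid: no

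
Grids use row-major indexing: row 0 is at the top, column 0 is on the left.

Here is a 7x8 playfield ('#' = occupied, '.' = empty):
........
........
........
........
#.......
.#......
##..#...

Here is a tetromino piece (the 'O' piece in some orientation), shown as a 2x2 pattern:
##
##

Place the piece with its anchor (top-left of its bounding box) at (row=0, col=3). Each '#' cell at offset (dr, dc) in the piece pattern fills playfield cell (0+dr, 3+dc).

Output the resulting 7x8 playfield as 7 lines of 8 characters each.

Fill (0+0,3+0) = (0,3)
Fill (0+0,3+1) = (0,4)
Fill (0+1,3+0) = (1,3)
Fill (0+1,3+1) = (1,4)

Answer: ...##...
...##...
........
........
#.......
.#......
##..#...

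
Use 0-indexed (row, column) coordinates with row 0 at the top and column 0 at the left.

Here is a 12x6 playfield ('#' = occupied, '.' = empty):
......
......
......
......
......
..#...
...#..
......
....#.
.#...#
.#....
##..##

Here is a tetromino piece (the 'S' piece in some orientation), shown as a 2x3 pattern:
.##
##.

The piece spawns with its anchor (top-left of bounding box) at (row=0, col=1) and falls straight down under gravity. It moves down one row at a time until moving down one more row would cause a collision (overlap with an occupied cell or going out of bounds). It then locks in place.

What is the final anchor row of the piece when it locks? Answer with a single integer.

Answer: 3

Derivation:
Spawn at (row=0, col=1). Try each row:
  row 0: fits
  row 1: fits
  row 2: fits
  row 3: fits
  row 4: blocked -> lock at row 3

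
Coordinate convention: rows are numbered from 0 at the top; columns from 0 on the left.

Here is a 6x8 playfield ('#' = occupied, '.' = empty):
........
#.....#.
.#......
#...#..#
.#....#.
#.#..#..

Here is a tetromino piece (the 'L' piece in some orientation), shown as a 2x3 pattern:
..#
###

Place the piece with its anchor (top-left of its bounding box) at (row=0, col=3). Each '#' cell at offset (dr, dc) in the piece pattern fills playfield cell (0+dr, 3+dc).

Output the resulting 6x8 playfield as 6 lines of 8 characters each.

Fill (0+0,3+2) = (0,5)
Fill (0+1,3+0) = (1,3)
Fill (0+1,3+1) = (1,4)
Fill (0+1,3+2) = (1,5)

Answer: .....#..
#..####.
.#......
#...#..#
.#....#.
#.#..#..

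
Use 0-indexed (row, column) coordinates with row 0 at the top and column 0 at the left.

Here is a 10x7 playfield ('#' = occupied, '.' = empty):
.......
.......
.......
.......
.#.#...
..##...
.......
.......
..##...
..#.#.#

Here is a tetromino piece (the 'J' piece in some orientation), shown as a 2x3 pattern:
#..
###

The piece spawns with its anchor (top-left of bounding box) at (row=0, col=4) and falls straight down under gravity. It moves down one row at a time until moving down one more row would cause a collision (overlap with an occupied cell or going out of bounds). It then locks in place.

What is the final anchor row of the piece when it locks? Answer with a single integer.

Spawn at (row=0, col=4). Try each row:
  row 0: fits
  row 1: fits
  row 2: fits
  row 3: fits
  row 4: fits
  row 5: fits
  row 6: fits
  row 7: fits
  row 8: blocked -> lock at row 7

Answer: 7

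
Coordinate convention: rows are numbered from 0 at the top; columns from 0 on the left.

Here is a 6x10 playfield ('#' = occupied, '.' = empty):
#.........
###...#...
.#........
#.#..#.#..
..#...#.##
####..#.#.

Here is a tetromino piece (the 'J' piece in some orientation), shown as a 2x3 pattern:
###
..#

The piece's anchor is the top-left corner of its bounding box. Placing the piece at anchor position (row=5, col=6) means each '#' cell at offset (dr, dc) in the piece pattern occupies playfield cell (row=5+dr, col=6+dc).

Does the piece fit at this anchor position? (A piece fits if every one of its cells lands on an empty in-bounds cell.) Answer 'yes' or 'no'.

Check each piece cell at anchor (5, 6):
  offset (0,0) -> (5,6): occupied ('#') -> FAIL
  offset (0,1) -> (5,7): empty -> OK
  offset (0,2) -> (5,8): occupied ('#') -> FAIL
  offset (1,2) -> (6,8): out of bounds -> FAIL
All cells valid: no

Answer: no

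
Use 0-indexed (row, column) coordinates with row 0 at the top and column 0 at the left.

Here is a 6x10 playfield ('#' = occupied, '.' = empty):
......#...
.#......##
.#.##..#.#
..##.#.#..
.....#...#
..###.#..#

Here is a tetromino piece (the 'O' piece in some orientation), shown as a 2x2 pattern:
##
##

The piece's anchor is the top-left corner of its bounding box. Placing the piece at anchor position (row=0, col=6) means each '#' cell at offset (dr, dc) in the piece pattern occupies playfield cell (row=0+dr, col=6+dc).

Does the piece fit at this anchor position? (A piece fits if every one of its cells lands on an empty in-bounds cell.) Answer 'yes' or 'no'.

Check each piece cell at anchor (0, 6):
  offset (0,0) -> (0,6): occupied ('#') -> FAIL
  offset (0,1) -> (0,7): empty -> OK
  offset (1,0) -> (1,6): empty -> OK
  offset (1,1) -> (1,7): empty -> OK
All cells valid: no

Answer: no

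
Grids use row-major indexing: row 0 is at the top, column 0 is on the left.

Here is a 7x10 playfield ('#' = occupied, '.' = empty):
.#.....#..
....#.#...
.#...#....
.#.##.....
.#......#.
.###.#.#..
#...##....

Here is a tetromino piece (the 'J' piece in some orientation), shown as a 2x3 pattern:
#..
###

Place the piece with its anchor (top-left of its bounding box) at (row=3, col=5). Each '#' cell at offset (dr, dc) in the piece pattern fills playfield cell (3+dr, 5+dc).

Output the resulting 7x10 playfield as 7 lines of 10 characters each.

Answer: .#.....#..
....#.#...
.#...#....
.#.###....
.#...####.
.###.#.#..
#...##....

Derivation:
Fill (3+0,5+0) = (3,5)
Fill (3+1,5+0) = (4,5)
Fill (3+1,5+1) = (4,6)
Fill (3+1,5+2) = (4,7)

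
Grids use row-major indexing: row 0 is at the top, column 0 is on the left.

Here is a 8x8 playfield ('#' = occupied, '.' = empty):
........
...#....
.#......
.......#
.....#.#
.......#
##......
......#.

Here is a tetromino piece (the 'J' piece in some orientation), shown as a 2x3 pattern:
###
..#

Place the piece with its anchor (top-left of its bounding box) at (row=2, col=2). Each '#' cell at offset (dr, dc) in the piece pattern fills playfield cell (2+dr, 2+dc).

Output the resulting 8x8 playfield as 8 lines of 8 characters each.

Fill (2+0,2+0) = (2,2)
Fill (2+0,2+1) = (2,3)
Fill (2+0,2+2) = (2,4)
Fill (2+1,2+2) = (3,4)

Answer: ........
...#....
.####...
....#..#
.....#.#
.......#
##......
......#.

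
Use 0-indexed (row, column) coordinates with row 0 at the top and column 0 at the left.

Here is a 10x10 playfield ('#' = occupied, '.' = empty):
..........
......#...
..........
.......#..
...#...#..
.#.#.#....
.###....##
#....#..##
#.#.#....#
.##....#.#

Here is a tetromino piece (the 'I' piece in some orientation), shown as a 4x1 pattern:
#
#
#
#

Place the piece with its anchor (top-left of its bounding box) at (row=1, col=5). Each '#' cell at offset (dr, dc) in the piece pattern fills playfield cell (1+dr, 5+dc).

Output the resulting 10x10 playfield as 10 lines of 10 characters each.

Fill (1+0,5+0) = (1,5)
Fill (1+1,5+0) = (2,5)
Fill (1+2,5+0) = (3,5)
Fill (1+3,5+0) = (4,5)

Answer: ..........
.....##...
.....#....
.....#.#..
...#.#.#..
.#.#.#....
.###....##
#....#..##
#.#.#....#
.##....#.#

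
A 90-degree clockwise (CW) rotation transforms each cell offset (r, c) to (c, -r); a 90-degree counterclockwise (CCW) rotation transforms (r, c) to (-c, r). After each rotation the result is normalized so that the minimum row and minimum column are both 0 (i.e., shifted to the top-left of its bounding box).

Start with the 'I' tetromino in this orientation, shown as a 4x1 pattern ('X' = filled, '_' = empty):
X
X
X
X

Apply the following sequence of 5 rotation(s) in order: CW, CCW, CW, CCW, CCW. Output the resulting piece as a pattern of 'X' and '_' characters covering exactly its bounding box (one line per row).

Start:
X
X
X
X
After rotation 1 (CW):
XXXX
After rotation 2 (CCW):
X
X
X
X
After rotation 3 (CW):
XXXX
After rotation 4 (CCW):
X
X
X
X
After rotation 5 (CCW):
XXXX

Answer: XXXX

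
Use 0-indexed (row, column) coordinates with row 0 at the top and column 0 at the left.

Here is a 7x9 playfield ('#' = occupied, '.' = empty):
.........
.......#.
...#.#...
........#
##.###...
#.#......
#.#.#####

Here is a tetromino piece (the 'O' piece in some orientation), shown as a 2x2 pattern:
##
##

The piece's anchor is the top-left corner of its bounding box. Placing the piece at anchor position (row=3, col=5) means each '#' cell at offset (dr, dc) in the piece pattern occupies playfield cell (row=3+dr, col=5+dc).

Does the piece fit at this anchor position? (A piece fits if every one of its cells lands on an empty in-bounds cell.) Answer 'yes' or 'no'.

Check each piece cell at anchor (3, 5):
  offset (0,0) -> (3,5): empty -> OK
  offset (0,1) -> (3,6): empty -> OK
  offset (1,0) -> (4,5): occupied ('#') -> FAIL
  offset (1,1) -> (4,6): empty -> OK
All cells valid: no

Answer: no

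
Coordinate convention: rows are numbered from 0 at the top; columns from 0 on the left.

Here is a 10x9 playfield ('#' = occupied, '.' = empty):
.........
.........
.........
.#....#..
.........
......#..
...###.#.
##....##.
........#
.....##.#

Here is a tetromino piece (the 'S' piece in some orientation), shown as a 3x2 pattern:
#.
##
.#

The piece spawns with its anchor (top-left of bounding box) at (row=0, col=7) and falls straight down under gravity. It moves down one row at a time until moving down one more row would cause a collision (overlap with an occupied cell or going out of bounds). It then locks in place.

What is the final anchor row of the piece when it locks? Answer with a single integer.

Answer: 4

Derivation:
Spawn at (row=0, col=7). Try each row:
  row 0: fits
  row 1: fits
  row 2: fits
  row 3: fits
  row 4: fits
  row 5: blocked -> lock at row 4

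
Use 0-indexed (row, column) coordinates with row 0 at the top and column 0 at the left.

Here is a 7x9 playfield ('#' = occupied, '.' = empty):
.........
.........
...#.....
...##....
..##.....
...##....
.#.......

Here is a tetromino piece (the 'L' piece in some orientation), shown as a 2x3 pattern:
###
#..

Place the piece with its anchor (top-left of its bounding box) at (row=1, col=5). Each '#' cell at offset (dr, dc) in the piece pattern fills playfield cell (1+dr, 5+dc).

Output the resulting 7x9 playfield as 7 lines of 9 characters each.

Answer: .........
.....###.
...#.#...
...##....
..##.....
...##....
.#.......

Derivation:
Fill (1+0,5+0) = (1,5)
Fill (1+0,5+1) = (1,6)
Fill (1+0,5+2) = (1,7)
Fill (1+1,5+0) = (2,5)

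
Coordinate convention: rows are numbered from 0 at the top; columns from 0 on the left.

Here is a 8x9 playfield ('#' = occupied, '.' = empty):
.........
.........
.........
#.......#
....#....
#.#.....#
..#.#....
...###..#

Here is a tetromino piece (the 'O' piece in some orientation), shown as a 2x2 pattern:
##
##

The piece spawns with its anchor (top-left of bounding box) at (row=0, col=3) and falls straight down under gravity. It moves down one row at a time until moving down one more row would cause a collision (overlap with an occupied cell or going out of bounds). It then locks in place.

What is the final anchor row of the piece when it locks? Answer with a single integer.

Answer: 2

Derivation:
Spawn at (row=0, col=3). Try each row:
  row 0: fits
  row 1: fits
  row 2: fits
  row 3: blocked -> lock at row 2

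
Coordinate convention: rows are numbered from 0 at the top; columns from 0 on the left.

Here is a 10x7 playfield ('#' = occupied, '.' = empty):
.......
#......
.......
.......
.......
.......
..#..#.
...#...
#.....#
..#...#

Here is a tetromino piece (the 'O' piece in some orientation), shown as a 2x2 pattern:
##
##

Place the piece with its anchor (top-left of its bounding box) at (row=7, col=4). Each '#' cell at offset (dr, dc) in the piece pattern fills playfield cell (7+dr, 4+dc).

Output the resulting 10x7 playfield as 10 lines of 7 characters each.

Fill (7+0,4+0) = (7,4)
Fill (7+0,4+1) = (7,5)
Fill (7+1,4+0) = (8,4)
Fill (7+1,4+1) = (8,5)

Answer: .......
#......
.......
.......
.......
.......
..#..#.
...###.
#...###
..#...#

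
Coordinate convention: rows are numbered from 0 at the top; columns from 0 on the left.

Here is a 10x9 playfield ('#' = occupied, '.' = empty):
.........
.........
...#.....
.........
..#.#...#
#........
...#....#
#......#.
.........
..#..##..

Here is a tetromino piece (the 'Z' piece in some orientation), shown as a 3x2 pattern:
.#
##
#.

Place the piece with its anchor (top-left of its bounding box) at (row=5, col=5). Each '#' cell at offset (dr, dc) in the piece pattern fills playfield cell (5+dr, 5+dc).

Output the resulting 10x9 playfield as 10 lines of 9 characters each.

Fill (5+0,5+1) = (5,6)
Fill (5+1,5+0) = (6,5)
Fill (5+1,5+1) = (6,6)
Fill (5+2,5+0) = (7,5)

Answer: .........
.........
...#.....
.........
..#.#...#
#.....#..
...#.##.#
#....#.#.
.........
..#..##..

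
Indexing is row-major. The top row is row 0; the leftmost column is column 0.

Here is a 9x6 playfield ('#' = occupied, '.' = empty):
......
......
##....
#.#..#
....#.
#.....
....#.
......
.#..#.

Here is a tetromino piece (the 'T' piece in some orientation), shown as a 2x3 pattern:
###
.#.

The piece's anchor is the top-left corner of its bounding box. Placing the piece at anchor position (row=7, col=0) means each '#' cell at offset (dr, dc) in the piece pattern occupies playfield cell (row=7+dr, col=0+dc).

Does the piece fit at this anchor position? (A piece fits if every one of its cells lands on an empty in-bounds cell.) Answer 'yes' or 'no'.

Answer: no

Derivation:
Check each piece cell at anchor (7, 0):
  offset (0,0) -> (7,0): empty -> OK
  offset (0,1) -> (7,1): empty -> OK
  offset (0,2) -> (7,2): empty -> OK
  offset (1,1) -> (8,1): occupied ('#') -> FAIL
All cells valid: no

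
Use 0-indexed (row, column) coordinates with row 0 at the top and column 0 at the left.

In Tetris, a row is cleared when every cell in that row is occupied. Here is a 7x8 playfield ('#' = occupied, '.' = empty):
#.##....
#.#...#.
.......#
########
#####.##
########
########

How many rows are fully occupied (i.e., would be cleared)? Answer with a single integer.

Check each row:
  row 0: 5 empty cells -> not full
  row 1: 5 empty cells -> not full
  row 2: 7 empty cells -> not full
  row 3: 0 empty cells -> FULL (clear)
  row 4: 1 empty cell -> not full
  row 5: 0 empty cells -> FULL (clear)
  row 6: 0 empty cells -> FULL (clear)
Total rows cleared: 3

Answer: 3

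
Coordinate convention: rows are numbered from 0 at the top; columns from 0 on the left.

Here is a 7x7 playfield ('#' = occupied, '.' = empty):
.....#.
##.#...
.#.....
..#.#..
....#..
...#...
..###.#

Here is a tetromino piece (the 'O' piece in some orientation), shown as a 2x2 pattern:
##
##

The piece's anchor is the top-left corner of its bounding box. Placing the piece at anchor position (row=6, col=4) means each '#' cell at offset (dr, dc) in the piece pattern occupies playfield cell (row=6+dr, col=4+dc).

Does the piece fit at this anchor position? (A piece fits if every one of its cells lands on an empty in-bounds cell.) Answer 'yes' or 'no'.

Check each piece cell at anchor (6, 4):
  offset (0,0) -> (6,4): occupied ('#') -> FAIL
  offset (0,1) -> (6,5): empty -> OK
  offset (1,0) -> (7,4): out of bounds -> FAIL
  offset (1,1) -> (7,5): out of bounds -> FAIL
All cells valid: no

Answer: no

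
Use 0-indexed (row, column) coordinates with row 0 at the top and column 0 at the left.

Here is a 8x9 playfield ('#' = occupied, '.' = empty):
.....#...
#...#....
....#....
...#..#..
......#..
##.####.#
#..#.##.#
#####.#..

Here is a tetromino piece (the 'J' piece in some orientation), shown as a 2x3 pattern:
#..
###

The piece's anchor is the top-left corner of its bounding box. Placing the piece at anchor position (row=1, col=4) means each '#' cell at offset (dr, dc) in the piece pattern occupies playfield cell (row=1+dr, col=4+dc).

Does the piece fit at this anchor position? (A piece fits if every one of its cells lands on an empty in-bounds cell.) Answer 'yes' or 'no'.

Check each piece cell at anchor (1, 4):
  offset (0,0) -> (1,4): occupied ('#') -> FAIL
  offset (1,0) -> (2,4): occupied ('#') -> FAIL
  offset (1,1) -> (2,5): empty -> OK
  offset (1,2) -> (2,6): empty -> OK
All cells valid: no

Answer: no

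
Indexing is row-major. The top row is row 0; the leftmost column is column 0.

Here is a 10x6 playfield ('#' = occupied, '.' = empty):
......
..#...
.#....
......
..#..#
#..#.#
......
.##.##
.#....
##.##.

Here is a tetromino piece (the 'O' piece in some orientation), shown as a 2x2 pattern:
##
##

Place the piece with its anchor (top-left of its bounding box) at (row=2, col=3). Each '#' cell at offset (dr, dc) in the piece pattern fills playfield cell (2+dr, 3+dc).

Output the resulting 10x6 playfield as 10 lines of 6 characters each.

Fill (2+0,3+0) = (2,3)
Fill (2+0,3+1) = (2,4)
Fill (2+1,3+0) = (3,3)
Fill (2+1,3+1) = (3,4)

Answer: ......
..#...
.#.##.
...##.
..#..#
#..#.#
......
.##.##
.#....
##.##.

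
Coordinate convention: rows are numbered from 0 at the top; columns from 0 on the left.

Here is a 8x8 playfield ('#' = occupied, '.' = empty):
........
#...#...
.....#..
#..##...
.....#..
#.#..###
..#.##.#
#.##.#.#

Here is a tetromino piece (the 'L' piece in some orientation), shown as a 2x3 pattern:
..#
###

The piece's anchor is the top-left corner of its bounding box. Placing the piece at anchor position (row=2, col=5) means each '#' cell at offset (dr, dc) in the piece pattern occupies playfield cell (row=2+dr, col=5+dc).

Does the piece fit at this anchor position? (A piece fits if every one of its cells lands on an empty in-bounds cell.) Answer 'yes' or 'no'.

Answer: yes

Derivation:
Check each piece cell at anchor (2, 5):
  offset (0,2) -> (2,7): empty -> OK
  offset (1,0) -> (3,5): empty -> OK
  offset (1,1) -> (3,6): empty -> OK
  offset (1,2) -> (3,7): empty -> OK
All cells valid: yes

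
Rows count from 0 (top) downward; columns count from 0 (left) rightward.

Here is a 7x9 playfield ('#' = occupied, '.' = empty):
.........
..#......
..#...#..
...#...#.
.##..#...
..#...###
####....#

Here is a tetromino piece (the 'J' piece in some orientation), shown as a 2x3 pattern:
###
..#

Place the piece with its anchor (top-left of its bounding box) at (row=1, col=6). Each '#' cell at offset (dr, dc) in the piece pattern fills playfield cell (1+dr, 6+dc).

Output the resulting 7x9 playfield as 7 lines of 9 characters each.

Answer: .........
..#...###
..#...#.#
...#...#.
.##..#...
..#...###
####....#

Derivation:
Fill (1+0,6+0) = (1,6)
Fill (1+0,6+1) = (1,7)
Fill (1+0,6+2) = (1,8)
Fill (1+1,6+2) = (2,8)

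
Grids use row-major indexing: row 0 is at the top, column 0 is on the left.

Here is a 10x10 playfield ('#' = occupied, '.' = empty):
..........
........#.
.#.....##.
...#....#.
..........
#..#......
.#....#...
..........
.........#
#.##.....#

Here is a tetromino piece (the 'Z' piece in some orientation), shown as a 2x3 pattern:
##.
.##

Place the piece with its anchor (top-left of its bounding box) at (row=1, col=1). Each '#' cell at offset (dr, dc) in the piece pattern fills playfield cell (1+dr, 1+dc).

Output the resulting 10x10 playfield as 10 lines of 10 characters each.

Answer: ..........
.##.....#.
.###...##.
...#....#.
..........
#..#......
.#....#...
..........
.........#
#.##.....#

Derivation:
Fill (1+0,1+0) = (1,1)
Fill (1+0,1+1) = (1,2)
Fill (1+1,1+1) = (2,2)
Fill (1+1,1+2) = (2,3)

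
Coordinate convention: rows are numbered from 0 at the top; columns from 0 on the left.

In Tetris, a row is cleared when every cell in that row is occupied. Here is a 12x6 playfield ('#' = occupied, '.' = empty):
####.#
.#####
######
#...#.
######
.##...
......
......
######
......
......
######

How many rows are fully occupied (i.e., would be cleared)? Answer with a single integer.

Check each row:
  row 0: 1 empty cell -> not full
  row 1: 1 empty cell -> not full
  row 2: 0 empty cells -> FULL (clear)
  row 3: 4 empty cells -> not full
  row 4: 0 empty cells -> FULL (clear)
  row 5: 4 empty cells -> not full
  row 6: 6 empty cells -> not full
  row 7: 6 empty cells -> not full
  row 8: 0 empty cells -> FULL (clear)
  row 9: 6 empty cells -> not full
  row 10: 6 empty cells -> not full
  row 11: 0 empty cells -> FULL (clear)
Total rows cleared: 4

Answer: 4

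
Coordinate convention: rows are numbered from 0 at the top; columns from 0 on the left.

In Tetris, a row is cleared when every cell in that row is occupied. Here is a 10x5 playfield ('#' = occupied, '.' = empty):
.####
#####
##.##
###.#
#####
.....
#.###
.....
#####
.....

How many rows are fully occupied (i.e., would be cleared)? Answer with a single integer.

Check each row:
  row 0: 1 empty cell -> not full
  row 1: 0 empty cells -> FULL (clear)
  row 2: 1 empty cell -> not full
  row 3: 1 empty cell -> not full
  row 4: 0 empty cells -> FULL (clear)
  row 5: 5 empty cells -> not full
  row 6: 1 empty cell -> not full
  row 7: 5 empty cells -> not full
  row 8: 0 empty cells -> FULL (clear)
  row 9: 5 empty cells -> not full
Total rows cleared: 3

Answer: 3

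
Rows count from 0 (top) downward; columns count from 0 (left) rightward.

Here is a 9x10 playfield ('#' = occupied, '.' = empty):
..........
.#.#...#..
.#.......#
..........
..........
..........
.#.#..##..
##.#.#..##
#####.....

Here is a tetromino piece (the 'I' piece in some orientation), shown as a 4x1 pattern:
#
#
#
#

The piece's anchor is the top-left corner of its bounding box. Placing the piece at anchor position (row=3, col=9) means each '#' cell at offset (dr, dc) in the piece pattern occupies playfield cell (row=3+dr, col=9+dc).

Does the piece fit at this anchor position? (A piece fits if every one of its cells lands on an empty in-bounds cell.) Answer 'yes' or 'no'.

Answer: yes

Derivation:
Check each piece cell at anchor (3, 9):
  offset (0,0) -> (3,9): empty -> OK
  offset (1,0) -> (4,9): empty -> OK
  offset (2,0) -> (5,9): empty -> OK
  offset (3,0) -> (6,9): empty -> OK
All cells valid: yes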